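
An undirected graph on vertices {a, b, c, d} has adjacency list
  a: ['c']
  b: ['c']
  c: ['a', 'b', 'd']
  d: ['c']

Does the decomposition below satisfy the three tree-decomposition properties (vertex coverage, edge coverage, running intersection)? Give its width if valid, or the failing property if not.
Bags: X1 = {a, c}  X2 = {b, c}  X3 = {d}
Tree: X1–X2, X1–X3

No — edge (c,d) lies in no bag.

A tree decomposition must satisfy three properties: every vertex lies in some bag; for every edge, both endpoints lie together in some bag; and for every vertex, the bags containing it form a connected subtree. Here edge (c,d) lies in no bag, so the decomposition is invalid.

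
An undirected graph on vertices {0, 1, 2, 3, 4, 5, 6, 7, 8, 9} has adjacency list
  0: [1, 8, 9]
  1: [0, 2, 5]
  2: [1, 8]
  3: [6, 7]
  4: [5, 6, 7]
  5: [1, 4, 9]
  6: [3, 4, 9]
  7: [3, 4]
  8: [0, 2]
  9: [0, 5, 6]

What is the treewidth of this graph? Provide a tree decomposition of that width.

The largest bag has 3 vertices, giving width 2; this decomposition certifies tw(G) ≤ 2. Since 3–7–4–6–3 is a cycle in G, G is not acyclic. Forests are exactly the graphs of treewidth ≤ 1, so tw(G) ≥ 2. The upper and lower bounds meet at 2, so that is the treewidth.

Treewidth 2.
Bags: B1 = {3, 6, 7}  B2 = {4, 6, 7}  B3 = {4, 6, 9}  B4 = {4, 5, 9}  B5 = {0, 5, 9}  B6 = {0, 1, 5}  B7 = {0, 1, 8}  B8 = {1, 2, 8}
Tree: B1–B2, B2–B3, B3–B4, B4–B5, B5–B6, B6–B7, B7–B8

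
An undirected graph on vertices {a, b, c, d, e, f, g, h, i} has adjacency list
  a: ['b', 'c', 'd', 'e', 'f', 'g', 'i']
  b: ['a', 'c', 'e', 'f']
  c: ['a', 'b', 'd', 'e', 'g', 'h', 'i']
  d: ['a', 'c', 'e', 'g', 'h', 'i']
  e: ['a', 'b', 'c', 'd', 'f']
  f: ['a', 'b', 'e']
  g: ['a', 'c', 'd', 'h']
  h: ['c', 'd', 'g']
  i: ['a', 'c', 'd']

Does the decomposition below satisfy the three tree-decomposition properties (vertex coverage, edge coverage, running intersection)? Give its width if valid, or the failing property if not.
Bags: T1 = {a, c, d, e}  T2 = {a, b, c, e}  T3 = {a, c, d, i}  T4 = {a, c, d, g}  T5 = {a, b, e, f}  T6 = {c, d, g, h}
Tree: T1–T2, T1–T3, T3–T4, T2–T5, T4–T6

Every vertex of G appears in some bag (union = {a, b, c, d, e, f, g, h, i}); every edge is covered by a bag; and for each vertex v the set of bags containing v is connected in the bag tree. The decomposition is therefore valid. The largest bag has 4 vertices, so the width is 3.

Yes; width 3.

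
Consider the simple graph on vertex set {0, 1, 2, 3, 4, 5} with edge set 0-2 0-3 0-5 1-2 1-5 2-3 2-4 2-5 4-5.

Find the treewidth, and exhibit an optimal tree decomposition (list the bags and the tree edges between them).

Treewidth 2.
One such decomposition:
Bags: B1 = {0, 2, 5}  B2 = {0, 2, 3}  B3 = {1, 2, 5}  B4 = {2, 4, 5}
Tree: B1–B2, B1–B3, B1–B4

The largest bag has 3 vertices, giving width 2; this decomposition certifies tw(G) ≤ 2. For the lower bound, the 3 vertices {0, 2, 3} are pairwise adjacent, and any tree decomposition puts a clique entirely inside one bag — forcing width ≥ 2. Combining the bounds, tw(G) = 2.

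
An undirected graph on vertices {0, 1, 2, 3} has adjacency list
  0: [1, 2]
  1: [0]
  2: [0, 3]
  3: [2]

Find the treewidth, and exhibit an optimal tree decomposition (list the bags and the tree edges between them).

Each bag holds 2 vertices, so the decomposition has width 1, which upper-bounds the treewidth. G has an edge, so its treewidth is at least 1. Therefore the treewidth is 1.

Treewidth 1.
One such decomposition:
Bags: B1 = {2, 3}  B2 = {0, 2}  B3 = {0, 1}
Tree: B1–B2, B2–B3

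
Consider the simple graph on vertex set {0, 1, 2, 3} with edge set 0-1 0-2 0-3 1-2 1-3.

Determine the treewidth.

2

A width-2 tree decomposition is:
Bags: B1 = {0, 1, 2}  B2 = {0, 1, 3}
Tree: B1–B2
The largest bag has 3 vertices, giving width 2; this decomposition certifies tw(G) ≤ 2. On the other hand G contains the 3-clique {0, 1, 2}. A clique must lie in a single bag of any decomposition, so no decomposition can have width below 2. Combining the bounds, tw(G) = 2.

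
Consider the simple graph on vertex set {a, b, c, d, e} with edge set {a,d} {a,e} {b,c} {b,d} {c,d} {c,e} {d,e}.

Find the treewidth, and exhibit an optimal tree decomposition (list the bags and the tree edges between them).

Treewidth 2.
Bags: B1 = {c, d, e}  B2 = {b, c, d}  B3 = {a, d, e}
Tree: B1–B2, B1–B3

Every bag has size at most 3, so the width is 3 − 1 = 2 and tw(G) ≤ 2. For the lower bound, the 3 vertices {c, d, e} are pairwise adjacent, and any tree decomposition puts a clique entirely inside one bag — forcing width ≥ 2. Combining the bounds, tw(G) = 2.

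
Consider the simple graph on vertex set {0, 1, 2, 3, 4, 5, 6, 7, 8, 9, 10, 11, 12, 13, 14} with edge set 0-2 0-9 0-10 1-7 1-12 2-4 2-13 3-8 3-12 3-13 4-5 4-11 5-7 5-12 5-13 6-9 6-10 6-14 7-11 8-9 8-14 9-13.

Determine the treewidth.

3

A width-3 tree decomposition is:
Bags: B1 = {1, 7, 11, 12}  B2 = {5, 7, 11, 12}  B3 = {4, 5, 11, 12}  B4 = {3, 4, 5, 12}  B5 = {3, 4, 5, 13}  B6 = {2, 3, 4, 13}  B7 = {2, 3, 8, 13}  B8 = {2, 8, 9, 13}  B9 = {0, 2, 8, 9}  B10 = {0, 8, 9, 14}  B11 = {0, 6, 9, 14}  B12 = {0, 6, 10, 14}
Tree: B1–B2, B2–B3, B3–B4, B4–B5, B5–B6, B6–B7, B7–B8, B8–B9, B9–B10, B10–B11, B11–B12
Every bag has size at most 4, so the width is 4 − 1 = 3 and tw(G) ≤ 3. For the lower bound: the 4 vertex sets {1,7,11}, {12}, {5}, {2,3,4,13} are disjoint, each induces a connected subgraph, and every pair is joined by at least one edge of G. Contracting each set to a single vertex therefore yields K_{4} as a minor, and since treewidth is minor-monotone, tw(G) ≥ tw(K_{4}) = 3. Therefore the treewidth is 3.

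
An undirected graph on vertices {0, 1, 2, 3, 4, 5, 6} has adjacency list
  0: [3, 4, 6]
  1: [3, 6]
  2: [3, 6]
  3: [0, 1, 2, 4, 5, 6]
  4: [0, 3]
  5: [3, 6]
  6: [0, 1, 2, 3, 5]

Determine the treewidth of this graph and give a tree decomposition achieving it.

Treewidth 2.
One optimal decomposition is:
Bags: B1 = {0, 3, 6}  B2 = {1, 3, 6}  B3 = {2, 3, 6}  B4 = {3, 5, 6}  B5 = {0, 3, 4}
Tree: B1–B2, B2–B3, B2–B4, B1–B5

Each bag holds 3 vertices, so the decomposition has width 2, which upper-bounds the treewidth. Conversely, {0, 3, 4} is a clique of size 3, and the vertices of any clique must share a bag in every tree decomposition; so some bag has ≥ 3 vertices and tw(G) ≥ 2. Combining the bounds, tw(G) = 2.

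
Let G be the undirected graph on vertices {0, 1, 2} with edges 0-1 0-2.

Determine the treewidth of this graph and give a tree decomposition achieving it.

Treewidth 1.
One such decomposition:
Bags: B1 = {0, 2}  B2 = {0, 1}
Tree: B1–B2

Each bag holds 2 vertices, so the decomposition has width 1, which upper-bounds the treewidth. G has an edge, so its treewidth is at least 1. Hence tw(G) = 1 exactly.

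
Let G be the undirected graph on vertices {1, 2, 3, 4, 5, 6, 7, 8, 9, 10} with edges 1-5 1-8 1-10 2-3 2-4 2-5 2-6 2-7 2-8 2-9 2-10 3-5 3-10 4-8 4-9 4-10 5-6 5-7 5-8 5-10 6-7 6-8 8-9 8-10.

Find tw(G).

A width-3 tree decomposition is:
Bags: B1 = {2, 5, 8, 10}  B2 = {2, 3, 5, 10}  B3 = {2, 5, 6, 8}  B4 = {2, 4, 8, 10}  B5 = {2, 4, 8, 9}  B6 = {2, 5, 6, 7}  B7 = {1, 5, 8, 10}
Tree: B1–B2, B1–B3, B1–B4, B4–B5, B3–B6, B1–B7
Each bag holds 4 vertices, so the decomposition has width 3, which upper-bounds the treewidth. For the lower bound, the 4 vertices {1, 5, 8, 10} are pairwise adjacent, and any tree decomposition puts a clique entirely inside one bag — forcing width ≥ 3. The upper and lower bounds meet at 3, so that is the treewidth.

3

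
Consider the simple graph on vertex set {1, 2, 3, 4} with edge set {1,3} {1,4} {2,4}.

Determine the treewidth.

A width-1 tree decomposition is:
Bags: B1 = {1, 3}  B2 = {1, 4}  B3 = {2, 4}
Tree: B1–B2, B2–B3
Every bag has size at most 2, so the width is 2 − 1 = 1 and tw(G) ≤ 1. G has an edge, so its treewidth is at least 1. Therefore the treewidth is 1.

1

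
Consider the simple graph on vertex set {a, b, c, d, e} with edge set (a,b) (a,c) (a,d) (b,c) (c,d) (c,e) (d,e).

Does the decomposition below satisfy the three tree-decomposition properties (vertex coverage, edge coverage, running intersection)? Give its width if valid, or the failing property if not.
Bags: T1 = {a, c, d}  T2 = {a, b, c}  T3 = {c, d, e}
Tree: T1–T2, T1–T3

Vertex coverage: the bags together contain {a, b, c, d, e}, the full vertex set. Edge coverage: each edge of G has both endpoints in at least one bag. Running intersection: for every vertex, the bags containing it form a connected subtree. All three properties hold, so this is a valid tree decomposition of width max|bag| − 1 = 2, and hence tw(G) ≤ 2.

Yes; width 2.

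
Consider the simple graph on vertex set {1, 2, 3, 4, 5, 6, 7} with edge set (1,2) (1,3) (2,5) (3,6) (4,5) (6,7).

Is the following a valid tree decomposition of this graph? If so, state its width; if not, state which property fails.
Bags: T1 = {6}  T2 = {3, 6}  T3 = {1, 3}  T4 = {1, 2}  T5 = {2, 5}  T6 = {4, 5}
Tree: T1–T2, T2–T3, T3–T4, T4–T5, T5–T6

A tree decomposition must satisfy three properties: every vertex lies in some bag; for every edge, both endpoints lie together in some bag; and for every vertex, the bags containing it form a connected subtree. Here vertex 7 appears in no bag, so the decomposition is invalid.

No — vertex 7 appears in no bag.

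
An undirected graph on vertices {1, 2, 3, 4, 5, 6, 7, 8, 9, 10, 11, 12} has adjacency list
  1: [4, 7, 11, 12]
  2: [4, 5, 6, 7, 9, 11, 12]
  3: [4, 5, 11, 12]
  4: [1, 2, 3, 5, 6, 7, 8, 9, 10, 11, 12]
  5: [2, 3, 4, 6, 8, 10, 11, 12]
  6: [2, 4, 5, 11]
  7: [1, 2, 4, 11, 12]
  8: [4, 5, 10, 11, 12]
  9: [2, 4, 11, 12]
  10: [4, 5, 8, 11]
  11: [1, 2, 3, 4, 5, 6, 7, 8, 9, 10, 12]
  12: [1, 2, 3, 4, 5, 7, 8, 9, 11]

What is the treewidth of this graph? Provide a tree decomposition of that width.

Every bag has size at most 5, so the width is 5 − 1 = 4 and tw(G) ≤ 4. On the other hand G contains the 5-clique {4, 5, 8, 10, 11}. A clique must lie in a single bag of any decomposition, so no decomposition can have width below 4. The upper and lower bounds meet at 4, so that is the treewidth.

Treewidth 4.
Bags: B1 = {2, 4, 5, 11, 12}  B2 = {2, 4, 5, 6, 11}  B3 = {4, 5, 8, 11, 12}  B4 = {3, 4, 5, 11, 12}  B5 = {2, 4, 9, 11, 12}  B6 = {2, 4, 7, 11, 12}  B7 = {4, 5, 8, 10, 11}  B8 = {1, 4, 7, 11, 12}
Tree: B1–B2, B1–B3, B3–B4, B1–B5, B5–B6, B3–B7, B6–B8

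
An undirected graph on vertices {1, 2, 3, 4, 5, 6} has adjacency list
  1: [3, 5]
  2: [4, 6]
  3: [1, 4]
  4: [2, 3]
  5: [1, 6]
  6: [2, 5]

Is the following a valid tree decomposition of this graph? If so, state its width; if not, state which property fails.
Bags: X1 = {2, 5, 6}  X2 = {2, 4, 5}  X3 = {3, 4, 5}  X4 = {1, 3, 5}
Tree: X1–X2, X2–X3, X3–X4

Yes; width 2.

Every vertex of G appears in some bag (union = {1, 2, 3, 4, 5, 6}); every edge is covered by a bag; and for each vertex v the set of bags containing v is connected in the bag tree. The decomposition is therefore valid. The largest bag has 3 vertices, so the width is 2.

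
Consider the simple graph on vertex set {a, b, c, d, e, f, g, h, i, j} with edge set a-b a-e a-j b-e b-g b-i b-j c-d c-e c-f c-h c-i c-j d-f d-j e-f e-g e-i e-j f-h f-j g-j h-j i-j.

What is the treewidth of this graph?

3

A width-3 tree decomposition is:
Bags: B1 = {c, e, f, j}  B2 = {c, e, i, j}  B3 = {b, e, i, j}  B4 = {b, e, g, j}  B5 = {c, d, f, j}  B6 = {c, f, h, j}  B7 = {a, b, e, j}
Tree: B1–B2, B2–B3, B3–B4, B1–B5, B1–B6, B4–B7
Every bag has size at most 4, so the width is 4 − 1 = 3 and tw(G) ≤ 3. Conversely, {c, d, f, j} is a clique of size 4, and the vertices of any clique must share a bag in every tree decomposition; so some bag has ≥ 4 vertices and tw(G) ≥ 3. Therefore the treewidth is 3.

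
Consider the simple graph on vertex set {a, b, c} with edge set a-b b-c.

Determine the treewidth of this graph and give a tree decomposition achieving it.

Treewidth 1.
Bags: B1 = {b, c}  B2 = {a, b}
Tree: B1–B2

The largest bag has 2 vertices, giving width 1; this decomposition certifies tw(G) ≤ 1. Any graph with an edge has treewidth ≥ 1, and G has the edge c–b. Combining the bounds, tw(G) = 1.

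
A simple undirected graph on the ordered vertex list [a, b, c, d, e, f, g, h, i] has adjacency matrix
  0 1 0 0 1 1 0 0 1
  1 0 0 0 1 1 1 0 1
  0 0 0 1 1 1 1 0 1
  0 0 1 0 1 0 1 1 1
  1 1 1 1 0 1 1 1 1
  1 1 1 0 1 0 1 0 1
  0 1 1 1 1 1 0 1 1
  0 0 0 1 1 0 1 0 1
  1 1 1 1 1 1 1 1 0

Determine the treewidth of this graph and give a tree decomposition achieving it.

Treewidth 4.
Bags: B1 = {c, d, e, g, i}  B2 = {c, e, f, g, i}  B3 = {b, e, f, g, i}  B4 = {a, b, e, f, i}  B5 = {d, e, g, h, i}
Tree: B1–B2, B2–B3, B3–B4, B1–B5

The largest bag has 5 vertices, giving width 4; this decomposition certifies tw(G) ≤ 4. Conversely, {d, e, g, h, i} is a clique of size 5, and the vertices of any clique must share a bag in every tree decomposition; so some bag has ≥ 5 vertices and tw(G) ≥ 4. Therefore the treewidth is 4.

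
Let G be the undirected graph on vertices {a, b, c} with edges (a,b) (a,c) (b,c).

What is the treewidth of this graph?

A width-2 tree decomposition is:
Bags: B1 = {a, b, c}
Tree: (single bag)
A single bag containing all 3 vertices is trivially a valid decomposition of width 2. For the lower bound, the 3 vertices {a, b, c} are pairwise adjacent, and any tree decomposition puts a clique entirely inside one bag — forcing width ≥ 2. Hence tw(G) = 2 exactly.

2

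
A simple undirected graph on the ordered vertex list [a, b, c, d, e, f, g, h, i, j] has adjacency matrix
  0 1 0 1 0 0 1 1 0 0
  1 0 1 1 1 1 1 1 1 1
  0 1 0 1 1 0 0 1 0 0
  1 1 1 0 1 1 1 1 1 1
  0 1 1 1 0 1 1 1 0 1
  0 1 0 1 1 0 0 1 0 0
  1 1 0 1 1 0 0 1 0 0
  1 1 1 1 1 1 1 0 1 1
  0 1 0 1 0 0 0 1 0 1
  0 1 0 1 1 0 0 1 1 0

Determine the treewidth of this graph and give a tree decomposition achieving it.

Every bag has size at most 5, so the width is 5 − 1 = 4 and tw(G) ≤ 4. On the other hand G contains the 5-clique {b, d, e, g, h}. A clique must lie in a single bag of any decomposition, so no decomposition can have width below 4. Hence tw(G) = 4 exactly.

Treewidth 4.
Bags: B1 = {b, c, d, e, h}  B2 = {b, d, e, g, h}  B3 = {b, d, e, h, j}  B4 = {b, d, e, f, h}  B5 = {a, b, d, g, h}  B6 = {b, d, h, i, j}
Tree: B1–B2, B1–B3, B1–B4, B2–B5, B3–B6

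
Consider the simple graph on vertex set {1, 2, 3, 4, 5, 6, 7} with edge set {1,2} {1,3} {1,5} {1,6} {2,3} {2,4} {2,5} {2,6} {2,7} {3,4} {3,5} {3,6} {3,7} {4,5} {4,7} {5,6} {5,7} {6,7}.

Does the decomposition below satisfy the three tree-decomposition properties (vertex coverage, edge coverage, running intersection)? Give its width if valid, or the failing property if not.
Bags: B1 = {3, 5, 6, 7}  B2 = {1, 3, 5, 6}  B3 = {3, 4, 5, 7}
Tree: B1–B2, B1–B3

No — vertex 2 appears in no bag.

A tree decomposition must satisfy three properties: every vertex lies in some bag; for every edge, both endpoints lie together in some bag; and for every vertex, the bags containing it form a connected subtree. Here vertex 2 appears in no bag, so the decomposition is invalid.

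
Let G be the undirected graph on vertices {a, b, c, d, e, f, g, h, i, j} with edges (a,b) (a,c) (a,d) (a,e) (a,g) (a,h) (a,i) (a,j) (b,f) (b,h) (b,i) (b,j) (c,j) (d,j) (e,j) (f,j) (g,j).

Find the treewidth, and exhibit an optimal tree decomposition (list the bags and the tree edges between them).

The largest bag has 3 vertices, giving width 2; this decomposition certifies tw(G) ≤ 2. Conversely, {a, d, j} is a clique of size 3, and the vertices of any clique must share a bag in every tree decomposition; so some bag has ≥ 3 vertices and tw(G) ≥ 2. The upper and lower bounds meet at 2, so that is the treewidth.

Treewidth 2.
Bags: B1 = {a, b, j}  B2 = {a, b, h}  B3 = {a, d, j}  B4 = {b, f, j}  B5 = {a, g, j}  B6 = {a, b, i}  B7 = {a, e, j}  B8 = {a, c, j}
Tree: B1–B2, B1–B3, B1–B4, B3–B5, B1–B6, B1–B7, B1–B8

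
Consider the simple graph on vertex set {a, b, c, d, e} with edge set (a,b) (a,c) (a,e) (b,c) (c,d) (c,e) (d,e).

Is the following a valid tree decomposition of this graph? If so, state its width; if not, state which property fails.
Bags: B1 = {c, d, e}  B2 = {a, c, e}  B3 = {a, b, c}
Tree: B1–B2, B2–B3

Yes; width 2.

Checking the three conditions: (i) the bags cover all of {a, b, c, d, e}; (ii) for each edge, some bag contains both endpoints; (iii) the bags containing any fixed vertex form a subtree. All hold, so the decomposition is valid with width 3 − 1 = 2.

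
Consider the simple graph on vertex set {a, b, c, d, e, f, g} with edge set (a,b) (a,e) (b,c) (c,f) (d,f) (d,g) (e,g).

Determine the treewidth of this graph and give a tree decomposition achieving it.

Each bag holds 3 vertices, so the decomposition has width 2, which upper-bounds the treewidth. The edges e–g–d–f–c–b–a–e form a cycle, so G is not a tree and its treewidth is at least 2. Hence tw(G) = 2 exactly.

Treewidth 2.
Bags: B1 = {d, e, g}  B2 = {d, e, f}  B3 = {c, e, f}  B4 = {b, c, e}  B5 = {a, b, e}
Tree: B1–B2, B2–B3, B3–B4, B4–B5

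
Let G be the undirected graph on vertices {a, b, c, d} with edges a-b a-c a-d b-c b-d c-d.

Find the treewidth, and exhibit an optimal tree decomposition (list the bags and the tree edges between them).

Treewidth 3.
One such decomposition:
Bags: B1 = {a, b, c, d}
Tree: (single bag)

A single bag containing all 4 vertices is trivially a valid decomposition of width 3. Conversely, {a, b, c, d} is a clique of size 4, and the vertices of any clique must share a bag in every tree decomposition; so some bag has ≥ 4 vertices and tw(G) ≥ 3. Therefore the treewidth is 3.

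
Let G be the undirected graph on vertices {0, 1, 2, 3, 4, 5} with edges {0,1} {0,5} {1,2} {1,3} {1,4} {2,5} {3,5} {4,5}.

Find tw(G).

2

A width-2 tree decomposition is:
Bags: B1 = {1, 4, 5}  B2 = {0, 1, 5}  B3 = {1, 2, 5}  B4 = {1, 3, 5}
Tree: B1–B2, B2–B3, B3–B4
Every bag has size at most 3, so the width is 3 − 1 = 2 and tw(G) ≤ 2. Since 4–5–0–1–4 is a cycle in G, G is not acyclic. Forests are exactly the graphs of treewidth ≤ 1, so tw(G) ≥ 2. Combining the bounds, tw(G) = 2.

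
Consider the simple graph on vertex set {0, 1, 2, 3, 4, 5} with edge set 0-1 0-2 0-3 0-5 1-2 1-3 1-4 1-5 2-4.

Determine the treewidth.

A width-2 tree decomposition is:
Bags: B1 = {1, 2, 4}  B2 = {0, 1, 2}  B3 = {0, 1, 5}  B4 = {0, 1, 3}
Tree: B1–B2, B2–B3, B3–B4
Each bag holds 3 vertices, so the decomposition has width 2, which upper-bounds the treewidth. For the lower bound, the 3 vertices {0, 1, 2} are pairwise adjacent, and any tree decomposition puts a clique entirely inside one bag — forcing width ≥ 2. Therefore the treewidth is 2.

2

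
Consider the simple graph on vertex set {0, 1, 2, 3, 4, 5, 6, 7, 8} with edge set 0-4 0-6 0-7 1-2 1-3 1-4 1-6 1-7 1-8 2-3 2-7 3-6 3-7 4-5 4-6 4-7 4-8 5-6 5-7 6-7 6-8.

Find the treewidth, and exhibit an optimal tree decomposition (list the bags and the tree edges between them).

Treewidth 3.
One such decomposition:
Bags: B1 = {1, 3, 6, 7}  B2 = {1, 2, 3, 7}  B3 = {1, 4, 6, 7}  B4 = {1, 4, 6, 8}  B5 = {4, 5, 6, 7}  B6 = {0, 4, 6, 7}
Tree: B1–B2, B1–B3, B3–B4, B3–B5, B5–B6

Every bag has size at most 4, so the width is 4 − 1 = 3 and tw(G) ≤ 3. For the lower bound, the 4 vertices {1, 2, 3, 7} are pairwise adjacent, and any tree decomposition puts a clique entirely inside one bag — forcing width ≥ 3. Therefore the treewidth is 3.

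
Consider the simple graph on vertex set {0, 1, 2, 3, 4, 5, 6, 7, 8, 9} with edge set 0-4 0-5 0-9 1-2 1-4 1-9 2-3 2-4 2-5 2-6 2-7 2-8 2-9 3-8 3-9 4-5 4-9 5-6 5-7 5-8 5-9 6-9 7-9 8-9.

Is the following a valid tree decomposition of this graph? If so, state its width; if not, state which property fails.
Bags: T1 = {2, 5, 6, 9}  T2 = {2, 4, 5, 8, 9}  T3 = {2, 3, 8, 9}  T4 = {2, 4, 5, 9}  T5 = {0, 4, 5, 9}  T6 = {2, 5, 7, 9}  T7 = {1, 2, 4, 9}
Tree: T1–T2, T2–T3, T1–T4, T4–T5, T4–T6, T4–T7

No — bags containing vertex 4 are not connected in the tree.

A tree decomposition must satisfy three properties: every vertex lies in some bag; for every edge, both endpoints lie together in some bag; and for every vertex, the bags containing it form a connected subtree. Here bags containing vertex 4 are not connected in the tree, so the decomposition is invalid.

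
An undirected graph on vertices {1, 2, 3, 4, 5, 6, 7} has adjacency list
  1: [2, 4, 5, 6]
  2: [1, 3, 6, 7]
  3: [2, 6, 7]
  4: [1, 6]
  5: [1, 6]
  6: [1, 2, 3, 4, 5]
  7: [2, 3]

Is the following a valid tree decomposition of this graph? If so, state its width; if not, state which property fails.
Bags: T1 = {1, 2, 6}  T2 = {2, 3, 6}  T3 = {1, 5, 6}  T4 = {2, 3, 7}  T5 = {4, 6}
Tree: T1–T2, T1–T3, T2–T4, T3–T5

A tree decomposition must satisfy three properties: every vertex lies in some bag; for every edge, both endpoints lie together in some bag; and for every vertex, the bags containing it form a connected subtree. Here edge (1,4) lies in no bag, so the decomposition is invalid.

No — edge (1,4) lies in no bag.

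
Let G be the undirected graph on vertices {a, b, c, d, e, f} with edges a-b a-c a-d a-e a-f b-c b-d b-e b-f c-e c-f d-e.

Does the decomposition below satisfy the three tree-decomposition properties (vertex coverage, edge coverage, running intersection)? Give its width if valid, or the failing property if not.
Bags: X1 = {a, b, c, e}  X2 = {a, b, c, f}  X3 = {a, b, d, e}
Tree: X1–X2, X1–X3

Vertex coverage: the bags together contain {a, b, c, d, e, f}, the full vertex set. Edge coverage: each edge of G has both endpoints in at least one bag. Running intersection: for every vertex, the bags containing it form a connected subtree. All three properties hold, so this is a valid tree decomposition of width max|bag| − 1 = 3, and hence tw(G) ≤ 3.

Yes; width 3.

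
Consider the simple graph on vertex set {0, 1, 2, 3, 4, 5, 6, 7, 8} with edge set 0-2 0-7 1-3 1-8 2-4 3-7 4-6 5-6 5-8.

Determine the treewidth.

A width-2 tree decomposition is:
Bags: B1 = {1, 3, 8}  B2 = {3, 7, 8}  B3 = {0, 7, 8}  B4 = {0, 2, 8}  B5 = {2, 4, 8}  B6 = {4, 6, 8}  B7 = {5, 6, 8}
Tree: B1–B2, B2–B3, B3–B4, B4–B5, B5–B6, B6–B7
Each bag holds 3 vertices, so the decomposition has width 2, which upper-bounds the treewidth. Since 8–1–3–7–0–2–4–6–5–8 is a cycle in G, G is not acyclic. Forests are exactly the graphs of treewidth ≤ 1, so tw(G) ≥ 2. Therefore the treewidth is 2.

2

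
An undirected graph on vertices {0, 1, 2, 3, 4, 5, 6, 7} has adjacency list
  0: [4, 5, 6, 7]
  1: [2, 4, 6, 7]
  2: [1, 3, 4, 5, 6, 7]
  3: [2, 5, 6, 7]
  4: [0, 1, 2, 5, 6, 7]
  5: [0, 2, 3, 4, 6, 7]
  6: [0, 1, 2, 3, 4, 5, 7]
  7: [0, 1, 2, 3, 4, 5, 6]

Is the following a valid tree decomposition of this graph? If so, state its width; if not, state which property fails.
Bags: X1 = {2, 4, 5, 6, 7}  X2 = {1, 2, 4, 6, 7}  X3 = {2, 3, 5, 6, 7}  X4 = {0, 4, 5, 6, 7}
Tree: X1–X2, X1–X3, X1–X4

Yes; width 4.

Vertex coverage: the bags together contain {0, 1, 2, 3, 4, 5, 6, 7}, the full vertex set. Edge coverage: each edge of G has both endpoints in at least one bag. Running intersection: for every vertex, the bags containing it form a connected subtree. All three properties hold, so this is a valid tree decomposition of width max|bag| − 1 = 4, and hence tw(G) ≤ 4.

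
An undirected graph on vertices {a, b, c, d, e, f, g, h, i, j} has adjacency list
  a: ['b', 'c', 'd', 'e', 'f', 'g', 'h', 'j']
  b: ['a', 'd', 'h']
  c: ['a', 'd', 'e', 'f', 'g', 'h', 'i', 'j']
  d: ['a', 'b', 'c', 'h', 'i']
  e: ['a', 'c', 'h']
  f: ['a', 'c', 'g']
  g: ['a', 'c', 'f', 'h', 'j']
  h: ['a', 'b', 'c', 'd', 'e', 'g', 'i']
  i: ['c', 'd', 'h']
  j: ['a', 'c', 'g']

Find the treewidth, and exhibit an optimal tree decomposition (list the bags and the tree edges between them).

Treewidth 3.
One optimal decomposition is:
Bags: B1 = {a, c, d, h}  B2 = {a, c, g, h}  B3 = {a, c, e, h}  B4 = {a, c, f, g}  B5 = {c, d, h, i}  B6 = {a, b, d, h}  B7 = {a, c, g, j}
Tree: B1–B2, B1–B3, B2–B4, B1–B5, B1–B6, B2–B7

The largest bag has 4 vertices, giving width 3; this decomposition certifies tw(G) ≤ 3. For the lower bound, the 4 vertices {a, c, d, h} are pairwise adjacent, and any tree decomposition puts a clique entirely inside one bag — forcing width ≥ 3. The upper and lower bounds meet at 3, so that is the treewidth.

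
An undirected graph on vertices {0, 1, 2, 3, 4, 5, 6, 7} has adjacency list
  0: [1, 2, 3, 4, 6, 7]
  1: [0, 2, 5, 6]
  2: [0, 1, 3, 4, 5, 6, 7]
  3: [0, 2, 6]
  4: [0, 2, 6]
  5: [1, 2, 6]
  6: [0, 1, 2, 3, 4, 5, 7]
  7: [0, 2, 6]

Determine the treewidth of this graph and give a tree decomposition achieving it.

Every bag has size at most 4, so the width is 4 − 1 = 3 and tw(G) ≤ 3. Conversely, {0, 1, 2, 6} is a clique of size 4, and the vertices of any clique must share a bag in every tree decomposition; so some bag has ≥ 4 vertices and tw(G) ≥ 3. The upper and lower bounds meet at 3, so that is the treewidth.

Treewidth 3.
Bags: B1 = {0, 2, 3, 6}  B2 = {0, 2, 6, 7}  B3 = {0, 2, 4, 6}  B4 = {0, 1, 2, 6}  B5 = {1, 2, 5, 6}
Tree: B1–B2, B2–B3, B1–B4, B4–B5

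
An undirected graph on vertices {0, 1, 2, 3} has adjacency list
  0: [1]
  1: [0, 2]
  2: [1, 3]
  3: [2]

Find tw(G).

A width-1 tree decomposition is:
Bags: B1 = {0, 1}  B2 = {1, 2}  B3 = {2, 3}
Tree: B1–B2, B2–B3
Each bag holds 2 vertices, so the decomposition has width 1, which upper-bounds the treewidth. Since G has at least one edge (e.g. 0–1), it is not an edgeless graph, so tw(G) ≥ 1. Hence tw(G) = 1 exactly.

1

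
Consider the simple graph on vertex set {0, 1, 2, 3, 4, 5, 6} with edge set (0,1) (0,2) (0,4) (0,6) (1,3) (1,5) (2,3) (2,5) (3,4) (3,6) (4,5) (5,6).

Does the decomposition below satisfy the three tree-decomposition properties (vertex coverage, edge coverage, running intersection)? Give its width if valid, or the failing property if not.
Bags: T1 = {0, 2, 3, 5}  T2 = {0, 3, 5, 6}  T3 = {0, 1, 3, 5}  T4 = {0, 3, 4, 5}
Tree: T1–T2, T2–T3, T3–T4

Yes; width 3.

Every vertex of G appears in some bag (union = {0, 1, 2, 3, 4, 5, 6}); every edge is covered by a bag; and for each vertex v the set of bags containing v is connected in the bag tree. The decomposition is therefore valid. The largest bag has 4 vertices, so the width is 3.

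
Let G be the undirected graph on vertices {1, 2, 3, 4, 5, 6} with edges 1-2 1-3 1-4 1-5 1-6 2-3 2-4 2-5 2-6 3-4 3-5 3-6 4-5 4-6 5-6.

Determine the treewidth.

A width-5 tree decomposition is:
Bags: B1 = {1, 2, 3, 4, 5, 6}
Tree: (single bag)
With just one bag of size 6, the width is 6 − 1 = 5, so tw(G) ≤ 5. On the other hand G contains the 6-clique {1, 2, 3, 4, 5, 6}. A clique must lie in a single bag of any decomposition, so no decomposition can have width below 5. Hence tw(G) = 5 exactly.

5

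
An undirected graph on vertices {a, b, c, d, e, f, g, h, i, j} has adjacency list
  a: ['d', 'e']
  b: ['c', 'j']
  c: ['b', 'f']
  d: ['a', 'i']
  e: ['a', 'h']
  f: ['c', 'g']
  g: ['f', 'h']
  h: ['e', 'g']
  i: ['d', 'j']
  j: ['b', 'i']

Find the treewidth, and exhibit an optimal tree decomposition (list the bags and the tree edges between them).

Every bag has size at most 3, so the width is 3 − 1 = 2 and tw(G) ≤ 2. For the lower bound, G contains the cycle e–a–d–i–j–b–c–f–g–h–e, so G is not a forest; only forests have treewidth ≤ 1, hence tw(G) ≥ 2. Hence tw(G) = 2 exactly.

Treewidth 2.
Bags: B1 = {a, d, e}  B2 = {d, e, i}  B3 = {e, i, j}  B4 = {b, e, j}  B5 = {b, c, e}  B6 = {c, e, f}  B7 = {e, f, g}  B8 = {e, g, h}
Tree: B1–B2, B2–B3, B3–B4, B4–B5, B5–B6, B6–B7, B7–B8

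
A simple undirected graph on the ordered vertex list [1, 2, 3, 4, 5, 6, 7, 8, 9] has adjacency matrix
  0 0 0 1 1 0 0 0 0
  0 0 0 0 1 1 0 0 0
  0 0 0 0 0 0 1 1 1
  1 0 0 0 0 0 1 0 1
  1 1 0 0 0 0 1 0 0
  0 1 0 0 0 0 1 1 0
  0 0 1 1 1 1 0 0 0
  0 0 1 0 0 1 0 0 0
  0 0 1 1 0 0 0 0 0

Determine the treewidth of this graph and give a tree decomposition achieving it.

The largest bag has 4 vertices, giving width 3; this decomposition certifies tw(G) ≤ 3. For the lower bound: the 4 vertex sets {1,2,5}, {4}, {7}, {3,6,8,9} are disjoint, each induces a connected subgraph, and every pair is joined by at least one edge of G. Contracting each set to a single vertex therefore yields K_{4} as a minor, and since treewidth is minor-monotone, tw(G) ≥ tw(K_{4}) = 3. The upper and lower bounds meet at 3, so that is the treewidth.

Treewidth 3.
One optimal decomposition is:
Bags: B1 = {1, 2, 4, 5}  B2 = {2, 4, 5, 7}  B3 = {2, 4, 6, 7}  B4 = {4, 6, 7, 9}  B5 = {3, 6, 7, 9}  B6 = {3, 6, 8, 9}
Tree: B1–B2, B2–B3, B3–B4, B4–B5, B5–B6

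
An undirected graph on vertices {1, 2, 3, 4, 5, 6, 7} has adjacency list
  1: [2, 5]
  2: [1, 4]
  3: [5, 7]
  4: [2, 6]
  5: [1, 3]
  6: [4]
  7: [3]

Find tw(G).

A width-1 tree decomposition is:
Bags: B1 = {3, 7}  B2 = {3, 5}  B3 = {1, 5}  B4 = {1, 2}  B5 = {2, 4}  B6 = {4, 6}
Tree: B1–B2, B2–B3, B3–B4, B4–B5, B5–B6
The largest bag has 2 vertices, giving width 1; this decomposition certifies tw(G) ≤ 1. G has an edge, so its treewidth is at least 1. Combining the bounds, tw(G) = 1.

1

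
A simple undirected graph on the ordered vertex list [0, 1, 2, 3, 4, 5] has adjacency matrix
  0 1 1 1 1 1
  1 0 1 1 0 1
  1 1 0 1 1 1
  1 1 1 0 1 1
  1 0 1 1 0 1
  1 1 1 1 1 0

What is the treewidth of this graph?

A width-4 tree decomposition is:
Bags: B1 = {0, 1, 2, 3, 5}  B2 = {0, 2, 3, 4, 5}
Tree: B1–B2
Each bag holds 5 vertices, so the decomposition has width 4, which upper-bounds the treewidth. On the other hand G contains the 5-clique {0, 1, 2, 3, 5}. A clique must lie in a single bag of any decomposition, so no decomposition can have width below 4. Combining the bounds, tw(G) = 4.

4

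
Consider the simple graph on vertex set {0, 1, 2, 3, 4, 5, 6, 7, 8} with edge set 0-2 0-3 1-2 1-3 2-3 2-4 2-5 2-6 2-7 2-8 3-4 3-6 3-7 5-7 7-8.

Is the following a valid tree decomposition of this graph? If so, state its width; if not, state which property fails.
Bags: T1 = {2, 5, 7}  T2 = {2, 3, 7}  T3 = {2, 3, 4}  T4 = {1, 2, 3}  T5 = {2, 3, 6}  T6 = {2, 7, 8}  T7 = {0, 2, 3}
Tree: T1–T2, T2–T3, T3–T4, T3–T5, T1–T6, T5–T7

Yes; width 2.

Vertex coverage: the bags together contain {0, 1, 2, 3, 4, 5, 6, 7, 8}, the full vertex set. Edge coverage: each edge of G has both endpoints in at least one bag. Running intersection: for every vertex, the bags containing it form a connected subtree. All three properties hold, so this is a valid tree decomposition of width max|bag| − 1 = 2, and hence tw(G) ≤ 2.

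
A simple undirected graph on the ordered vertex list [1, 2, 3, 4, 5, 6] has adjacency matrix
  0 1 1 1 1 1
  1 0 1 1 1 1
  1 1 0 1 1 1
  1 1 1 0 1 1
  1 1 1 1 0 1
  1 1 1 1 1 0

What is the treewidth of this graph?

A width-5 tree decomposition is:
Bags: B1 = {1, 2, 3, 4, 5, 6}
Tree: (single bag)
With just one bag of size 6, the width is 6 − 1 = 5, so tw(G) ≤ 5. Conversely, {1, 2, 3, 4, 5, 6} is a clique of size 6, and the vertices of any clique must share a bag in every tree decomposition; so some bag has ≥ 6 vertices and tw(G) ≥ 5. Combining the bounds, tw(G) = 5.

5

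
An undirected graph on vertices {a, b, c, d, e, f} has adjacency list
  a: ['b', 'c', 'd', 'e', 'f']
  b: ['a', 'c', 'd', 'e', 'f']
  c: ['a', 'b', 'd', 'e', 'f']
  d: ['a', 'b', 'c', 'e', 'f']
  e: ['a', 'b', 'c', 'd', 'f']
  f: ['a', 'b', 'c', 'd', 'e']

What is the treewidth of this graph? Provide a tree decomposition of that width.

With just one bag of size 6, the width is 6 − 1 = 5, so tw(G) ≤ 5. Conversely, {a, b, c, d, e, f} is a clique of size 6, and the vertices of any clique must share a bag in every tree decomposition; so some bag has ≥ 6 vertices and tw(G) ≥ 5. Combining the bounds, tw(G) = 5.

Treewidth 5.
One such decomposition:
Bags: B1 = {a, b, c, d, e, f}
Tree: (single bag)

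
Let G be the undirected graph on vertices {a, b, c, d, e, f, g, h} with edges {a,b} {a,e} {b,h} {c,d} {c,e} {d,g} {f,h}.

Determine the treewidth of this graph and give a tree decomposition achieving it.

Treewidth 1.
Bags: B1 = {f, h}  B2 = {b, h}  B3 = {a, b}  B4 = {a, e}  B5 = {c, e}  B6 = {c, d}  B7 = {d, g}
Tree: B1–B2, B2–B3, B3–B4, B4–B5, B5–B6, B6–B7

Every bag has size at most 2, so the width is 2 − 1 = 1 and tw(G) ≤ 1. Since G has at least one edge (e.g. f–h), it is not an edgeless graph, so tw(G) ≥ 1. The upper and lower bounds meet at 1, so that is the treewidth.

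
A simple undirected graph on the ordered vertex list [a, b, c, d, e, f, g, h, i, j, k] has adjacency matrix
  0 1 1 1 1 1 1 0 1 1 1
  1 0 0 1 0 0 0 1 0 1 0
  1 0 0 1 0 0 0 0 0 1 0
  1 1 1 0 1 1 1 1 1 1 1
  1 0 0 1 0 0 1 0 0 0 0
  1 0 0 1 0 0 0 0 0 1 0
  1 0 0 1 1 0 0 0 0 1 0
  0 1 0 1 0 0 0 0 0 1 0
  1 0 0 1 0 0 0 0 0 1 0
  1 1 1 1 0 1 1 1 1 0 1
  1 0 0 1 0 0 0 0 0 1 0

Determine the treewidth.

A width-3 tree decomposition is:
Bags: B1 = {a, d, e, g}  B2 = {a, d, g, j}  B3 = {a, b, d, j}  B4 = {a, d, i, j}  B5 = {a, d, j, k}  B6 = {a, d, f, j}  B7 = {b, d, h, j}  B8 = {a, c, d, j}
Tree: B1–B2, B2–B3, B3–B4, B2–B5, B2–B6, B3–B7, B4–B8
The largest bag has 4 vertices, giving width 3; this decomposition certifies tw(G) ≤ 3. On the other hand G contains the 4-clique {b, d, h, j}. A clique must lie in a single bag of any decomposition, so no decomposition can have width below 3. Therefore the treewidth is 3.

3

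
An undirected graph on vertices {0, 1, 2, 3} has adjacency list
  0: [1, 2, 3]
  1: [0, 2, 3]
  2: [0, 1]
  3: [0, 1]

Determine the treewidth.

2

A width-2 tree decomposition is:
Bags: B1 = {0, 1, 2}  B2 = {0, 1, 3}
Tree: B1–B2
The largest bag has 3 vertices, giving width 2; this decomposition certifies tw(G) ≤ 2. Conversely, {0, 1, 2} is a clique of size 3, and the vertices of any clique must share a bag in every tree decomposition; so some bag has ≥ 3 vertices and tw(G) ≥ 2. Combining the bounds, tw(G) = 2.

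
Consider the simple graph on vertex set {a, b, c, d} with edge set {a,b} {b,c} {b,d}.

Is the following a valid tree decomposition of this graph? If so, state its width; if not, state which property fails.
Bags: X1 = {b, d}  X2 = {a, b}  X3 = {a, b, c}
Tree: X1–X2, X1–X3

A tree decomposition must satisfy three properties: every vertex lies in some bag; for every edge, both endpoints lie together in some bag; and for every vertex, the bags containing it form a connected subtree. Here bags containing vertex a are not connected in the tree, so the decomposition is invalid.

No — bags containing vertex a are not connected in the tree.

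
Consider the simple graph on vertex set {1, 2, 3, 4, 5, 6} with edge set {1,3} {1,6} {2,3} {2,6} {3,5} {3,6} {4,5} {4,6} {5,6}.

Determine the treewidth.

A width-2 tree decomposition is:
Bags: B1 = {1, 3, 6}  B2 = {3, 5, 6}  B3 = {4, 5, 6}  B4 = {2, 3, 6}
Tree: B1–B2, B2–B3, B1–B4
Every bag has size at most 3, so the width is 3 − 1 = 2 and tw(G) ≤ 2. For the lower bound, the 3 vertices {1, 3, 6} are pairwise adjacent, and any tree decomposition puts a clique entirely inside one bag — forcing width ≥ 2. Therefore the treewidth is 2.

2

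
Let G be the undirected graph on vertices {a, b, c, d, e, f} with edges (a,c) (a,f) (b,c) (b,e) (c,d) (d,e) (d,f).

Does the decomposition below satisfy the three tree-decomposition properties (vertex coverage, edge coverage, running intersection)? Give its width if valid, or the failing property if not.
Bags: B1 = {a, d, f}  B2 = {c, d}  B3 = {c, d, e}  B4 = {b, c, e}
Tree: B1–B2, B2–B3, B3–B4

A tree decomposition must satisfy three properties: every vertex lies in some bag; for every edge, both endpoints lie together in some bag; and for every vertex, the bags containing it form a connected subtree. Here edge (a,c) lies in no bag, so the decomposition is invalid.

No — edge (a,c) lies in no bag.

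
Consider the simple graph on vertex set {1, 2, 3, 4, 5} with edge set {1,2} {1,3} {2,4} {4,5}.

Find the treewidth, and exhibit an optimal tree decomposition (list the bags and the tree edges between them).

Treewidth 1.
One such decomposition:
Bags: B1 = {1, 3}  B2 = {1, 2}  B3 = {2, 4}  B4 = {4, 5}
Tree: B1–B2, B2–B3, B3–B4

The largest bag has 2 vertices, giving width 1; this decomposition certifies tw(G) ≤ 1. Since G has at least one edge (e.g. 3–1), it is not an edgeless graph, so tw(G) ≥ 1. The upper and lower bounds meet at 1, so that is the treewidth.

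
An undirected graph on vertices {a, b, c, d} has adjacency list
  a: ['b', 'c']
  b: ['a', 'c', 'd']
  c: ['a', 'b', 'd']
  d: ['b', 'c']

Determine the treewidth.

2

A width-2 tree decomposition is:
Bags: B1 = {b, c, d}  B2 = {a, b, c}
Tree: B1–B2
Each bag holds 3 vertices, so the decomposition has width 2, which upper-bounds the treewidth. Conversely, {b, c, d} is a clique of size 3, and the vertices of any clique must share a bag in every tree decomposition; so some bag has ≥ 3 vertices and tw(G) ≥ 2. Therefore the treewidth is 2.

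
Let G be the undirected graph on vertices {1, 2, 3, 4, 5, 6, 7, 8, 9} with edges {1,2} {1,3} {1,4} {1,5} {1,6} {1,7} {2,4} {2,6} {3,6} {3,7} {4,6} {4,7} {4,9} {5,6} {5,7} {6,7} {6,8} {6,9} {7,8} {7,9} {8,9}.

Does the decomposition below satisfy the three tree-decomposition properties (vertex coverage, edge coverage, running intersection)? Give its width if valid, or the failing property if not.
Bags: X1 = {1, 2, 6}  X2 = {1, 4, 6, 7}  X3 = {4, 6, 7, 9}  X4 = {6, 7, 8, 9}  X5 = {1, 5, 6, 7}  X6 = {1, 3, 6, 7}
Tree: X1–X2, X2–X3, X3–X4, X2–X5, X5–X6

A tree decomposition must satisfy three properties: every vertex lies in some bag; for every edge, both endpoints lie together in some bag; and for every vertex, the bags containing it form a connected subtree. Here edge (4,2) lies in no bag, so the decomposition is invalid.

No — edge (4,2) lies in no bag.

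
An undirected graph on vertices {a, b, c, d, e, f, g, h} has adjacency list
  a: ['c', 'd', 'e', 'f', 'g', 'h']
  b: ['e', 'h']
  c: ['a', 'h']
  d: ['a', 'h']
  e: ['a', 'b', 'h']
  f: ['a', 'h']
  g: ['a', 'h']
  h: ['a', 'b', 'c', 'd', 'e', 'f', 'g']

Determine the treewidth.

A width-2 tree decomposition is:
Bags: B1 = {b, e, h}  B2 = {a, e, h}  B3 = {a, c, h}  B4 = {a, g, h}  B5 = {a, f, h}  B6 = {a, d, h}
Tree: B1–B2, B2–B3, B2–B4, B2–B5, B5–B6
Every bag has size at most 3, so the width is 3 − 1 = 2 and tw(G) ≤ 2. Conversely, {a, d, h} is a clique of size 3, and the vertices of any clique must share a bag in every tree decomposition; so some bag has ≥ 3 vertices and tw(G) ≥ 2. Therefore the treewidth is 2.

2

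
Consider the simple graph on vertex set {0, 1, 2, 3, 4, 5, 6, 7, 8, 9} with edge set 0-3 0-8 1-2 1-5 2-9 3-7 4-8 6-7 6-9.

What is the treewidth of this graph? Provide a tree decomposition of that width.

Treewidth 1.
Bags: B1 = {4, 8}  B2 = {0, 8}  B3 = {0, 3}  B4 = {3, 7}  B5 = {6, 7}  B6 = {6, 9}  B7 = {2, 9}  B8 = {1, 2}  B9 = {1, 5}
Tree: B1–B2, B2–B3, B3–B4, B4–B5, B5–B6, B6–B7, B7–B8, B8–B9

The largest bag has 2 vertices, giving width 1; this decomposition certifies tw(G) ≤ 1. Since G has at least one edge (e.g. 4–8), it is not an edgeless graph, so tw(G) ≥ 1. The upper and lower bounds meet at 1, so that is the treewidth.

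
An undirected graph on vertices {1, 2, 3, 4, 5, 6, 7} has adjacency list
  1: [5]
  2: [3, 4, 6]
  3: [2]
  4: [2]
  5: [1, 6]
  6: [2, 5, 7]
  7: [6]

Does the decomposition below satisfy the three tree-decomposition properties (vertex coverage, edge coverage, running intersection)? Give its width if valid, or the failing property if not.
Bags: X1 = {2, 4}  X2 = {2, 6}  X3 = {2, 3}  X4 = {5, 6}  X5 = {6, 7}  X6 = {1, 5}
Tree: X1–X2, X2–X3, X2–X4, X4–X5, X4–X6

Every vertex of G appears in some bag (union = {1, 2, 3, 4, 5, 6, 7}); every edge is covered by a bag; and for each vertex v the set of bags containing v is connected in the bag tree. The decomposition is therefore valid. The largest bag has 2 vertices, so the width is 1.

Yes; width 1.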